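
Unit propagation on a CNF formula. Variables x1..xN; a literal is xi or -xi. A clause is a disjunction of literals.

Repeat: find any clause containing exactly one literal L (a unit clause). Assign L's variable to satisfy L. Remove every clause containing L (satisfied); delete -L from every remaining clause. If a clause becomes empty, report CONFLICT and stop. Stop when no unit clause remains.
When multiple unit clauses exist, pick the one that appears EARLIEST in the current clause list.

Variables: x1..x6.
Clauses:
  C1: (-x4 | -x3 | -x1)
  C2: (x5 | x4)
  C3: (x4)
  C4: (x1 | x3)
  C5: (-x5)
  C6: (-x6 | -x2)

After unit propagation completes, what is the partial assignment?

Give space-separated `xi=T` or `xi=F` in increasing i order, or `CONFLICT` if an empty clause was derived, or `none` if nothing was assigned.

unit clause [4] forces x4=T; simplify:
  drop -4 from [-4, -3, -1] -> [-3, -1]
  satisfied 2 clause(s); 4 remain; assigned so far: [4]
unit clause [-5] forces x5=F; simplify:
  satisfied 1 clause(s); 3 remain; assigned so far: [4, 5]

Answer: x4=T x5=F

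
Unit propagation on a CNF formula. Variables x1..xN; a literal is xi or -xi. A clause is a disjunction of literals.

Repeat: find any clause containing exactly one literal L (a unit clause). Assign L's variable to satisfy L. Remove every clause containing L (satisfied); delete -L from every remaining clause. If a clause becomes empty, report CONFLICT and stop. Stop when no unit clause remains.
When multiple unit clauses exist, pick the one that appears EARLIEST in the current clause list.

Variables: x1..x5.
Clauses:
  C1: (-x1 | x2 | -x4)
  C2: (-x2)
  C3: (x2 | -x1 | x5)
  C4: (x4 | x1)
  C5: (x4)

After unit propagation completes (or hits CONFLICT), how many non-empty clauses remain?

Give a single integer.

unit clause [-2] forces x2=F; simplify:
  drop 2 from [-1, 2, -4] -> [-1, -4]
  drop 2 from [2, -1, 5] -> [-1, 5]
  satisfied 1 clause(s); 4 remain; assigned so far: [2]
unit clause [4] forces x4=T; simplify:
  drop -4 from [-1, -4] -> [-1]
  satisfied 2 clause(s); 2 remain; assigned so far: [2, 4]
unit clause [-1] forces x1=F; simplify:
  satisfied 2 clause(s); 0 remain; assigned so far: [1, 2, 4]

Answer: 0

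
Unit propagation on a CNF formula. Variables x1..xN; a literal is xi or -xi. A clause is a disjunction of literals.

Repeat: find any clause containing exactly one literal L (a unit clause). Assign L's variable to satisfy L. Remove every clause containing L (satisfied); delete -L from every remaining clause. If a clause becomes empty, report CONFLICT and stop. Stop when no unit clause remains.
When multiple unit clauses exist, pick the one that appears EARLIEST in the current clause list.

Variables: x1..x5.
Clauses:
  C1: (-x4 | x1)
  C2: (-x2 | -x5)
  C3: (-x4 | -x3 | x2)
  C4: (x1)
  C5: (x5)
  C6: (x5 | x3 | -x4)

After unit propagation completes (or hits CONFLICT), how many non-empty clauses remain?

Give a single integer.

unit clause [1] forces x1=T; simplify:
  satisfied 2 clause(s); 4 remain; assigned so far: [1]
unit clause [5] forces x5=T; simplify:
  drop -5 from [-2, -5] -> [-2]
  satisfied 2 clause(s); 2 remain; assigned so far: [1, 5]
unit clause [-2] forces x2=F; simplify:
  drop 2 from [-4, -3, 2] -> [-4, -3]
  satisfied 1 clause(s); 1 remain; assigned so far: [1, 2, 5]

Answer: 1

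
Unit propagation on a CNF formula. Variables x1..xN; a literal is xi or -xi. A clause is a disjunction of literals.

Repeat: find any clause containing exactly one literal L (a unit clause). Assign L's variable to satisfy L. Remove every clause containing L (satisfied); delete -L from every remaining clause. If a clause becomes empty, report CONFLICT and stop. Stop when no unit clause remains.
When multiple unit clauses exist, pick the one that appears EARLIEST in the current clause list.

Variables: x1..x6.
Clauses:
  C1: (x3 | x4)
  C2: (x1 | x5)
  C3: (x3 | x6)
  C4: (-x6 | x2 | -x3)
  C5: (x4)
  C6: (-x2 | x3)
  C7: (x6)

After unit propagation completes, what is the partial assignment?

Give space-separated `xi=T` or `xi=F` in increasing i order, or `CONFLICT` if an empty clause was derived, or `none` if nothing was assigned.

Answer: x4=T x6=T

Derivation:
unit clause [4] forces x4=T; simplify:
  satisfied 2 clause(s); 5 remain; assigned so far: [4]
unit clause [6] forces x6=T; simplify:
  drop -6 from [-6, 2, -3] -> [2, -3]
  satisfied 2 clause(s); 3 remain; assigned so far: [4, 6]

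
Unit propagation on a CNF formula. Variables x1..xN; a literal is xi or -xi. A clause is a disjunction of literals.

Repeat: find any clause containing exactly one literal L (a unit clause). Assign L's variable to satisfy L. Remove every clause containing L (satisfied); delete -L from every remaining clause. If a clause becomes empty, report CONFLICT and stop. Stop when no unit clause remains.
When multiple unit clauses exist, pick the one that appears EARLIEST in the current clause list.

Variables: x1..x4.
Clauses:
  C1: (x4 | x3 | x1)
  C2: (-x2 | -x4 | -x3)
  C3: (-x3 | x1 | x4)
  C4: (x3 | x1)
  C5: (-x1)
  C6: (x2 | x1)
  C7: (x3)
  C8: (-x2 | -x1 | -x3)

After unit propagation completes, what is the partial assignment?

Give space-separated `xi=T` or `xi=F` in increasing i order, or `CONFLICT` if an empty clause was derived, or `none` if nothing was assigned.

unit clause [-1] forces x1=F; simplify:
  drop 1 from [4, 3, 1] -> [4, 3]
  drop 1 from [-3, 1, 4] -> [-3, 4]
  drop 1 from [3, 1] -> [3]
  drop 1 from [2, 1] -> [2]
  satisfied 2 clause(s); 6 remain; assigned so far: [1]
unit clause [3] forces x3=T; simplify:
  drop -3 from [-2, -4, -3] -> [-2, -4]
  drop -3 from [-3, 4] -> [4]
  satisfied 3 clause(s); 3 remain; assigned so far: [1, 3]
unit clause [4] forces x4=T; simplify:
  drop -4 from [-2, -4] -> [-2]
  satisfied 1 clause(s); 2 remain; assigned so far: [1, 3, 4]
unit clause [-2] forces x2=F; simplify:
  drop 2 from [2] -> [] (empty!)
  satisfied 1 clause(s); 1 remain; assigned so far: [1, 2, 3, 4]
CONFLICT (empty clause)

Answer: CONFLICT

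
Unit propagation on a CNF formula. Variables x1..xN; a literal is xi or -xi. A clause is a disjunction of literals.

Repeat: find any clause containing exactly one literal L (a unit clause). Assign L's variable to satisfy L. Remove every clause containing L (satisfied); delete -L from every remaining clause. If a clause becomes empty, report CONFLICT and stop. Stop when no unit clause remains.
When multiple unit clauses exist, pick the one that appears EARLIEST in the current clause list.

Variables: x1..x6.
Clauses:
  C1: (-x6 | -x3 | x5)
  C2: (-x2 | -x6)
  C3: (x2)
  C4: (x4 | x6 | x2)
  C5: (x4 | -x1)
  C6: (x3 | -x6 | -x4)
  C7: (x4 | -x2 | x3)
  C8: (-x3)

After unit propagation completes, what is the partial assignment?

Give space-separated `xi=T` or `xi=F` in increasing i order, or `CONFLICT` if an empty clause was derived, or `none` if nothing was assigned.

unit clause [2] forces x2=T; simplify:
  drop -2 from [-2, -6] -> [-6]
  drop -2 from [4, -2, 3] -> [4, 3]
  satisfied 2 clause(s); 6 remain; assigned so far: [2]
unit clause [-6] forces x6=F; simplify:
  satisfied 3 clause(s); 3 remain; assigned so far: [2, 6]
unit clause [-3] forces x3=F; simplify:
  drop 3 from [4, 3] -> [4]
  satisfied 1 clause(s); 2 remain; assigned so far: [2, 3, 6]
unit clause [4] forces x4=T; simplify:
  satisfied 2 clause(s); 0 remain; assigned so far: [2, 3, 4, 6]

Answer: x2=T x3=F x4=T x6=F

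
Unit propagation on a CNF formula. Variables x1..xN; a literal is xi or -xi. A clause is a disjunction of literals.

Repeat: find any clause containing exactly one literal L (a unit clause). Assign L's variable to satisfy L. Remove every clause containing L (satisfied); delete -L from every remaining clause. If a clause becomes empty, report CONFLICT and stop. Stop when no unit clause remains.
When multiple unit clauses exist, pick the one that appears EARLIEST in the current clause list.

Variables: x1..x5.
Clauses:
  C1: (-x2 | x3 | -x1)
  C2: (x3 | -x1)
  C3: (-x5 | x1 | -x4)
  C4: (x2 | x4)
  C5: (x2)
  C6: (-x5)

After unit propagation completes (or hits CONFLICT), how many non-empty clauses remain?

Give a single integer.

unit clause [2] forces x2=T; simplify:
  drop -2 from [-2, 3, -1] -> [3, -1]
  satisfied 2 clause(s); 4 remain; assigned so far: [2]
unit clause [-5] forces x5=F; simplify:
  satisfied 2 clause(s); 2 remain; assigned so far: [2, 5]

Answer: 2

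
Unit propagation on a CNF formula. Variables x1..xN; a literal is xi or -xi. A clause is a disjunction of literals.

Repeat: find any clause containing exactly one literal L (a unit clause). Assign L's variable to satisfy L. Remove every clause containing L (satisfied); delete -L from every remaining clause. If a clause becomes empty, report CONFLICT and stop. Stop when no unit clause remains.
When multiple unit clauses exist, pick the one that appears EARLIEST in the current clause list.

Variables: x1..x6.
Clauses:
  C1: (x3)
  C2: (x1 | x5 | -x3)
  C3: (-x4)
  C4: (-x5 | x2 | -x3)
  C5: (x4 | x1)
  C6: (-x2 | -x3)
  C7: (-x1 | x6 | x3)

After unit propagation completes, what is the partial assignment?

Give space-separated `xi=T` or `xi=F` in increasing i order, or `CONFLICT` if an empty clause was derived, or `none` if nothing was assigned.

unit clause [3] forces x3=T; simplify:
  drop -3 from [1, 5, -3] -> [1, 5]
  drop -3 from [-5, 2, -3] -> [-5, 2]
  drop -3 from [-2, -3] -> [-2]
  satisfied 2 clause(s); 5 remain; assigned so far: [3]
unit clause [-4] forces x4=F; simplify:
  drop 4 from [4, 1] -> [1]
  satisfied 1 clause(s); 4 remain; assigned so far: [3, 4]
unit clause [1] forces x1=T; simplify:
  satisfied 2 clause(s); 2 remain; assigned so far: [1, 3, 4]
unit clause [-2] forces x2=F; simplify:
  drop 2 from [-5, 2] -> [-5]
  satisfied 1 clause(s); 1 remain; assigned so far: [1, 2, 3, 4]
unit clause [-5] forces x5=F; simplify:
  satisfied 1 clause(s); 0 remain; assigned so far: [1, 2, 3, 4, 5]

Answer: x1=T x2=F x3=T x4=F x5=F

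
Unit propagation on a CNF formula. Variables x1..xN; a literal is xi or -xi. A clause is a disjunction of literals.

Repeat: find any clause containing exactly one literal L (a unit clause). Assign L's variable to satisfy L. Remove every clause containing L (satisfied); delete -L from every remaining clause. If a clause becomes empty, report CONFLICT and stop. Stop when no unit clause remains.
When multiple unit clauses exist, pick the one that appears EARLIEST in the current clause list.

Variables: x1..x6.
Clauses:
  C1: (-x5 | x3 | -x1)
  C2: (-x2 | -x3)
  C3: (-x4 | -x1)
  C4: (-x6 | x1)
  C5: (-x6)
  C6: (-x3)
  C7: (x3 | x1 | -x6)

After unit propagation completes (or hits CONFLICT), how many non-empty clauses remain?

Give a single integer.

unit clause [-6] forces x6=F; simplify:
  satisfied 3 clause(s); 4 remain; assigned so far: [6]
unit clause [-3] forces x3=F; simplify:
  drop 3 from [-5, 3, -1] -> [-5, -1]
  satisfied 2 clause(s); 2 remain; assigned so far: [3, 6]

Answer: 2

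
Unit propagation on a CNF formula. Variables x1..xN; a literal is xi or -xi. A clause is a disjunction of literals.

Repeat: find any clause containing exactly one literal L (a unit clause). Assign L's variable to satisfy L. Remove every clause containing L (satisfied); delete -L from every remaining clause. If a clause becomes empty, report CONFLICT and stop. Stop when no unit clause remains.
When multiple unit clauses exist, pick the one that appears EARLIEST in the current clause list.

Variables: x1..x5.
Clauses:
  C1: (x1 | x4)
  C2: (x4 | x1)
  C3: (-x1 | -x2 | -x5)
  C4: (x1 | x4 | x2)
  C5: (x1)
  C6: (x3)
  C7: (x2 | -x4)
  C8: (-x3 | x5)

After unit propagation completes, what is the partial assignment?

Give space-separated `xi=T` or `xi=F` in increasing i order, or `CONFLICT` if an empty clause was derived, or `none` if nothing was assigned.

Answer: x1=T x2=F x3=T x4=F x5=T

Derivation:
unit clause [1] forces x1=T; simplify:
  drop -1 from [-1, -2, -5] -> [-2, -5]
  satisfied 4 clause(s); 4 remain; assigned so far: [1]
unit clause [3] forces x3=T; simplify:
  drop -3 from [-3, 5] -> [5]
  satisfied 1 clause(s); 3 remain; assigned so far: [1, 3]
unit clause [5] forces x5=T; simplify:
  drop -5 from [-2, -5] -> [-2]
  satisfied 1 clause(s); 2 remain; assigned so far: [1, 3, 5]
unit clause [-2] forces x2=F; simplify:
  drop 2 from [2, -4] -> [-4]
  satisfied 1 clause(s); 1 remain; assigned so far: [1, 2, 3, 5]
unit clause [-4] forces x4=F; simplify:
  satisfied 1 clause(s); 0 remain; assigned so far: [1, 2, 3, 4, 5]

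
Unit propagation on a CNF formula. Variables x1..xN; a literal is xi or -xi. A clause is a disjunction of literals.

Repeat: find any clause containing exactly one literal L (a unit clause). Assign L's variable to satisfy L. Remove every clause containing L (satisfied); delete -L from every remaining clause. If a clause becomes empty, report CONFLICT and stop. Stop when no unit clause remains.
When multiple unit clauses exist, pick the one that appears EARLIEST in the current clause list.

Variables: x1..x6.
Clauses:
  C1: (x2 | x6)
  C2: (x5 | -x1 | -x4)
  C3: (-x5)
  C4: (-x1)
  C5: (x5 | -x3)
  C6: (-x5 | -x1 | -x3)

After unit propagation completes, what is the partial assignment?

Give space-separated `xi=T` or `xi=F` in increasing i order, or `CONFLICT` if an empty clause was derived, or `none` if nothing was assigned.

Answer: x1=F x3=F x5=F

Derivation:
unit clause [-5] forces x5=F; simplify:
  drop 5 from [5, -1, -4] -> [-1, -4]
  drop 5 from [5, -3] -> [-3]
  satisfied 2 clause(s); 4 remain; assigned so far: [5]
unit clause [-1] forces x1=F; simplify:
  satisfied 2 clause(s); 2 remain; assigned so far: [1, 5]
unit clause [-3] forces x3=F; simplify:
  satisfied 1 clause(s); 1 remain; assigned so far: [1, 3, 5]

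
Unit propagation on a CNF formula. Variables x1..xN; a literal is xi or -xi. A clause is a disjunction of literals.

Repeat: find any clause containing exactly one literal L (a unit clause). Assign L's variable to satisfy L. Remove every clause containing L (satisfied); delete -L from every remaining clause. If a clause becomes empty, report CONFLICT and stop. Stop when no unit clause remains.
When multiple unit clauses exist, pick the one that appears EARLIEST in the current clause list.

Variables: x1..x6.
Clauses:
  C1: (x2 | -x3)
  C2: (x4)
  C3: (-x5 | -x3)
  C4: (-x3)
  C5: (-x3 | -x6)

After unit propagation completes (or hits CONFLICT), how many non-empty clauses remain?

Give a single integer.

Answer: 0

Derivation:
unit clause [4] forces x4=T; simplify:
  satisfied 1 clause(s); 4 remain; assigned so far: [4]
unit clause [-3] forces x3=F; simplify:
  satisfied 4 clause(s); 0 remain; assigned so far: [3, 4]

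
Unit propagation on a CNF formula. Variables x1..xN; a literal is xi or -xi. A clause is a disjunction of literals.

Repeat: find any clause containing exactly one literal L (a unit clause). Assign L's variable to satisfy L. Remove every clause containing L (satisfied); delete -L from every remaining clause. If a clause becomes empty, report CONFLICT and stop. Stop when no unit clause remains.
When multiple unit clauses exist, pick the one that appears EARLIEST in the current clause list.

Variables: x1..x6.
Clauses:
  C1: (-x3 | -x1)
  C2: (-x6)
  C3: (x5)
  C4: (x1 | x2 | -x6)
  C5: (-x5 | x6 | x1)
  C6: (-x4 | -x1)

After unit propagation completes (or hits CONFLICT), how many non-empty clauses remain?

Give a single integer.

Answer: 0

Derivation:
unit clause [-6] forces x6=F; simplify:
  drop 6 from [-5, 6, 1] -> [-5, 1]
  satisfied 2 clause(s); 4 remain; assigned so far: [6]
unit clause [5] forces x5=T; simplify:
  drop -5 from [-5, 1] -> [1]
  satisfied 1 clause(s); 3 remain; assigned so far: [5, 6]
unit clause [1] forces x1=T; simplify:
  drop -1 from [-3, -1] -> [-3]
  drop -1 from [-4, -1] -> [-4]
  satisfied 1 clause(s); 2 remain; assigned so far: [1, 5, 6]
unit clause [-3] forces x3=F; simplify:
  satisfied 1 clause(s); 1 remain; assigned so far: [1, 3, 5, 6]
unit clause [-4] forces x4=F; simplify:
  satisfied 1 clause(s); 0 remain; assigned so far: [1, 3, 4, 5, 6]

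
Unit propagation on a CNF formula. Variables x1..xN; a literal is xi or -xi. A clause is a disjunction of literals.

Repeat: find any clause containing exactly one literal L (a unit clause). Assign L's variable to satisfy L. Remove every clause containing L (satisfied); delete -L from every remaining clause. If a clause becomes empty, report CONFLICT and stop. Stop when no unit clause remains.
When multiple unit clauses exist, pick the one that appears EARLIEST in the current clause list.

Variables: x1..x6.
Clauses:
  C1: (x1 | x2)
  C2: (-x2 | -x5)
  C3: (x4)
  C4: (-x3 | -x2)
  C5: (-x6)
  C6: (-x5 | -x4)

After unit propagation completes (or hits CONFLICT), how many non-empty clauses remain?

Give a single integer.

unit clause [4] forces x4=T; simplify:
  drop -4 from [-5, -4] -> [-5]
  satisfied 1 clause(s); 5 remain; assigned so far: [4]
unit clause [-6] forces x6=F; simplify:
  satisfied 1 clause(s); 4 remain; assigned so far: [4, 6]
unit clause [-5] forces x5=F; simplify:
  satisfied 2 clause(s); 2 remain; assigned so far: [4, 5, 6]

Answer: 2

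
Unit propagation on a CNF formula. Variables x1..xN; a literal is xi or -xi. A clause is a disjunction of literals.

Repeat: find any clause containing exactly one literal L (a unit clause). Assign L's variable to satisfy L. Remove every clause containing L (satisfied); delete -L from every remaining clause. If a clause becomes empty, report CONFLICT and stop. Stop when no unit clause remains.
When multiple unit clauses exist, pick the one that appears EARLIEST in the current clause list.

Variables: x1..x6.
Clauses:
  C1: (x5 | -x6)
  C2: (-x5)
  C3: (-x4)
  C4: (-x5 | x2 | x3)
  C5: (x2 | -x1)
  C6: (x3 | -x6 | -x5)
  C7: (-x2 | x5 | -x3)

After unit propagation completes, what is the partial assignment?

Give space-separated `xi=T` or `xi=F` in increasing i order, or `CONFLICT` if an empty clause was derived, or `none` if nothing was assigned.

unit clause [-5] forces x5=F; simplify:
  drop 5 from [5, -6] -> [-6]
  drop 5 from [-2, 5, -3] -> [-2, -3]
  satisfied 3 clause(s); 4 remain; assigned so far: [5]
unit clause [-6] forces x6=F; simplify:
  satisfied 1 clause(s); 3 remain; assigned so far: [5, 6]
unit clause [-4] forces x4=F; simplify:
  satisfied 1 clause(s); 2 remain; assigned so far: [4, 5, 6]

Answer: x4=F x5=F x6=F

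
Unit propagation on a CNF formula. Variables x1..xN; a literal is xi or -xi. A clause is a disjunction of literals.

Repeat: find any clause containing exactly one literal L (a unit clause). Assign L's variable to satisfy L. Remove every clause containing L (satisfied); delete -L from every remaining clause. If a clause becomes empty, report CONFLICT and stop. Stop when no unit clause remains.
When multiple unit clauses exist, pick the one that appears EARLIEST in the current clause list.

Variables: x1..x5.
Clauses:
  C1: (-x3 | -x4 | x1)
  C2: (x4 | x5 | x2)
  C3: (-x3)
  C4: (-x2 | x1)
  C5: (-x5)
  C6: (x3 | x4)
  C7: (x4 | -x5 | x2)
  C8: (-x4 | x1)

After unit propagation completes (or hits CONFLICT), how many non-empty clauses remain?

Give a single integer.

unit clause [-3] forces x3=F; simplify:
  drop 3 from [3, 4] -> [4]
  satisfied 2 clause(s); 6 remain; assigned so far: [3]
unit clause [-5] forces x5=F; simplify:
  drop 5 from [4, 5, 2] -> [4, 2]
  satisfied 2 clause(s); 4 remain; assigned so far: [3, 5]
unit clause [4] forces x4=T; simplify:
  drop -4 from [-4, 1] -> [1]
  satisfied 2 clause(s); 2 remain; assigned so far: [3, 4, 5]
unit clause [1] forces x1=T; simplify:
  satisfied 2 clause(s); 0 remain; assigned so far: [1, 3, 4, 5]

Answer: 0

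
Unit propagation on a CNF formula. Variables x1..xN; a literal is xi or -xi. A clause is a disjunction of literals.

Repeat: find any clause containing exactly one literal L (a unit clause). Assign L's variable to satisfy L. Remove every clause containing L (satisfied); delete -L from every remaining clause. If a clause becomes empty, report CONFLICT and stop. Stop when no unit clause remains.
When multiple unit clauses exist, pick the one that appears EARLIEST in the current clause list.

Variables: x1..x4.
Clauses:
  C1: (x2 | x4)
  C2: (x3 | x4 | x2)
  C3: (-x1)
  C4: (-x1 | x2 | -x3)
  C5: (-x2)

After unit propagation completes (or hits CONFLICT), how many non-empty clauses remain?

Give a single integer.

unit clause [-1] forces x1=F; simplify:
  satisfied 2 clause(s); 3 remain; assigned so far: [1]
unit clause [-2] forces x2=F; simplify:
  drop 2 from [2, 4] -> [4]
  drop 2 from [3, 4, 2] -> [3, 4]
  satisfied 1 clause(s); 2 remain; assigned so far: [1, 2]
unit clause [4] forces x4=T; simplify:
  satisfied 2 clause(s); 0 remain; assigned so far: [1, 2, 4]

Answer: 0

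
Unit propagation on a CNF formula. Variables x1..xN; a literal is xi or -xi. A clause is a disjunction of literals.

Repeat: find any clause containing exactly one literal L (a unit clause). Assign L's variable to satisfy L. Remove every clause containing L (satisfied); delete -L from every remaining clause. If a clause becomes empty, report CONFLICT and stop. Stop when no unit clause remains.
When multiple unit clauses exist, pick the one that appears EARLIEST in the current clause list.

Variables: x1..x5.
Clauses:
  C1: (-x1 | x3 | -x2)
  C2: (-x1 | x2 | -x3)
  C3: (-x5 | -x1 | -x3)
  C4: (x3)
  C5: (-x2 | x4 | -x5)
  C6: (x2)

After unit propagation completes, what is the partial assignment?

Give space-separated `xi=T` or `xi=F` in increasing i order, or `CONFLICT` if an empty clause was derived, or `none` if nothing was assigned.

unit clause [3] forces x3=T; simplify:
  drop -3 from [-1, 2, -3] -> [-1, 2]
  drop -3 from [-5, -1, -3] -> [-5, -1]
  satisfied 2 clause(s); 4 remain; assigned so far: [3]
unit clause [2] forces x2=T; simplify:
  drop -2 from [-2, 4, -5] -> [4, -5]
  satisfied 2 clause(s); 2 remain; assigned so far: [2, 3]

Answer: x2=T x3=T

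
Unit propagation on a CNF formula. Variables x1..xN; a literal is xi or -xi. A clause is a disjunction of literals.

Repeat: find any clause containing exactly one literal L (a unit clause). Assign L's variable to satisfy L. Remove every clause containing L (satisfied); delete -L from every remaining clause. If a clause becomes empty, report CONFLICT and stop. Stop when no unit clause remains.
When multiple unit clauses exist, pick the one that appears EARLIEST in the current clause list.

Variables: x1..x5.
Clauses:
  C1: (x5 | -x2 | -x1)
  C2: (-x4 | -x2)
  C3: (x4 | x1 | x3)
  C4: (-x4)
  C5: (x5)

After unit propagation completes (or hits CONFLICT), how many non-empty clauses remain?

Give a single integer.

Answer: 1

Derivation:
unit clause [-4] forces x4=F; simplify:
  drop 4 from [4, 1, 3] -> [1, 3]
  satisfied 2 clause(s); 3 remain; assigned so far: [4]
unit clause [5] forces x5=T; simplify:
  satisfied 2 clause(s); 1 remain; assigned so far: [4, 5]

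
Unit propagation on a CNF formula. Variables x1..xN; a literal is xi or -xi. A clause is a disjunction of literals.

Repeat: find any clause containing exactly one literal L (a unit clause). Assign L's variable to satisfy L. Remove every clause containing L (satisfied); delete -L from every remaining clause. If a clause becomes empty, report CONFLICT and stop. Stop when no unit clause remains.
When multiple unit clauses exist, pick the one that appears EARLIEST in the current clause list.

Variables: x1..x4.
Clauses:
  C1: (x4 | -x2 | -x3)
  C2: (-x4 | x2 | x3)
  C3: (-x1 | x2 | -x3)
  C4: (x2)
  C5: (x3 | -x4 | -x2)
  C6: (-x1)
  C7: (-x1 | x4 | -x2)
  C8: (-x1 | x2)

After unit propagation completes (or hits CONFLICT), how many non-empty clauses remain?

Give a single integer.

Answer: 2

Derivation:
unit clause [2] forces x2=T; simplify:
  drop -2 from [4, -2, -3] -> [4, -3]
  drop -2 from [3, -4, -2] -> [3, -4]
  drop -2 from [-1, 4, -2] -> [-1, 4]
  satisfied 4 clause(s); 4 remain; assigned so far: [2]
unit clause [-1] forces x1=F; simplify:
  satisfied 2 clause(s); 2 remain; assigned so far: [1, 2]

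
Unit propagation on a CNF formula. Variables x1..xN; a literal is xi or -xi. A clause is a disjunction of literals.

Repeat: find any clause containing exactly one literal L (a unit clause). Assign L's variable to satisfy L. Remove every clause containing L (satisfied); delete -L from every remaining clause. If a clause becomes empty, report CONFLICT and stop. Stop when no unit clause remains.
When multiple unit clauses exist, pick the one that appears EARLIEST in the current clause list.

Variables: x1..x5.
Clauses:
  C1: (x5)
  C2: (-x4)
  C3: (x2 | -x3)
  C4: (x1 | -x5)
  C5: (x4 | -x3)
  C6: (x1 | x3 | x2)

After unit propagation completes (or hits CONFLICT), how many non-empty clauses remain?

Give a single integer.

Answer: 0

Derivation:
unit clause [5] forces x5=T; simplify:
  drop -5 from [1, -5] -> [1]
  satisfied 1 clause(s); 5 remain; assigned so far: [5]
unit clause [-4] forces x4=F; simplify:
  drop 4 from [4, -3] -> [-3]
  satisfied 1 clause(s); 4 remain; assigned so far: [4, 5]
unit clause [1] forces x1=T; simplify:
  satisfied 2 clause(s); 2 remain; assigned so far: [1, 4, 5]
unit clause [-3] forces x3=F; simplify:
  satisfied 2 clause(s); 0 remain; assigned so far: [1, 3, 4, 5]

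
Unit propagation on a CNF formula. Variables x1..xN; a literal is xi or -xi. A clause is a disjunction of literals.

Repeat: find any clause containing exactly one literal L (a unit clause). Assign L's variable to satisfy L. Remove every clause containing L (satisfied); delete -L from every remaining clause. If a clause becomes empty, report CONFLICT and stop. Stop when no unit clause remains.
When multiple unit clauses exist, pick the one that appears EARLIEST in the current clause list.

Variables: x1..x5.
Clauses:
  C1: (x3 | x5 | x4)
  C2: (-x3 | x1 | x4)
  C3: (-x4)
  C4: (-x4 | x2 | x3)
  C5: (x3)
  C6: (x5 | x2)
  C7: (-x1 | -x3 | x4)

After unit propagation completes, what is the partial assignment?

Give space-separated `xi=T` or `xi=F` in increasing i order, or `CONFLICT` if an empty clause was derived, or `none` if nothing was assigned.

unit clause [-4] forces x4=F; simplify:
  drop 4 from [3, 5, 4] -> [3, 5]
  drop 4 from [-3, 1, 4] -> [-3, 1]
  drop 4 from [-1, -3, 4] -> [-1, -3]
  satisfied 2 clause(s); 5 remain; assigned so far: [4]
unit clause [3] forces x3=T; simplify:
  drop -3 from [-3, 1] -> [1]
  drop -3 from [-1, -3] -> [-1]
  satisfied 2 clause(s); 3 remain; assigned so far: [3, 4]
unit clause [1] forces x1=T; simplify:
  drop -1 from [-1] -> [] (empty!)
  satisfied 1 clause(s); 2 remain; assigned so far: [1, 3, 4]
CONFLICT (empty clause)

Answer: CONFLICT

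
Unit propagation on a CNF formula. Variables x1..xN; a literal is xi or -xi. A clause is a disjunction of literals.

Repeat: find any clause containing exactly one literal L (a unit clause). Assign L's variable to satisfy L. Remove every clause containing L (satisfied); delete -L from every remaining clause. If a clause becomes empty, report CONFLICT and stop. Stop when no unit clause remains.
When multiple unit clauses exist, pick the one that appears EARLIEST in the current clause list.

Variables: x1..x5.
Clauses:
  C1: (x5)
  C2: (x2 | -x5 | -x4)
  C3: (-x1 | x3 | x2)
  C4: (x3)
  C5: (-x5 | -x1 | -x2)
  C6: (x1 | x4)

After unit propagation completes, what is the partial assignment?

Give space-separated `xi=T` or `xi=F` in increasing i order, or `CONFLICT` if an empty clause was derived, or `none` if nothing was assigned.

Answer: x3=T x5=T

Derivation:
unit clause [5] forces x5=T; simplify:
  drop -5 from [2, -5, -4] -> [2, -4]
  drop -5 from [-5, -1, -2] -> [-1, -2]
  satisfied 1 clause(s); 5 remain; assigned so far: [5]
unit clause [3] forces x3=T; simplify:
  satisfied 2 clause(s); 3 remain; assigned so far: [3, 5]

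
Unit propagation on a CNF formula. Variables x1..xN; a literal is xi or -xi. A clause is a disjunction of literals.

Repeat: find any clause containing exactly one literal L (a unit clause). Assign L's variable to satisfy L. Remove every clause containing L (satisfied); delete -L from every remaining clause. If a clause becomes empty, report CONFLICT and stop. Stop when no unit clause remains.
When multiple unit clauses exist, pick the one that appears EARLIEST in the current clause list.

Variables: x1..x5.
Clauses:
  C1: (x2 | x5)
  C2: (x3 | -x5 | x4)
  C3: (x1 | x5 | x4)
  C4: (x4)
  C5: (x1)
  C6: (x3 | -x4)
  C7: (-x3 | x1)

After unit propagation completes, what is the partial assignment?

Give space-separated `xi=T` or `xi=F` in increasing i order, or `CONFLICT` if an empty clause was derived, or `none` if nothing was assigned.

Answer: x1=T x3=T x4=T

Derivation:
unit clause [4] forces x4=T; simplify:
  drop -4 from [3, -4] -> [3]
  satisfied 3 clause(s); 4 remain; assigned so far: [4]
unit clause [1] forces x1=T; simplify:
  satisfied 2 clause(s); 2 remain; assigned so far: [1, 4]
unit clause [3] forces x3=T; simplify:
  satisfied 1 clause(s); 1 remain; assigned so far: [1, 3, 4]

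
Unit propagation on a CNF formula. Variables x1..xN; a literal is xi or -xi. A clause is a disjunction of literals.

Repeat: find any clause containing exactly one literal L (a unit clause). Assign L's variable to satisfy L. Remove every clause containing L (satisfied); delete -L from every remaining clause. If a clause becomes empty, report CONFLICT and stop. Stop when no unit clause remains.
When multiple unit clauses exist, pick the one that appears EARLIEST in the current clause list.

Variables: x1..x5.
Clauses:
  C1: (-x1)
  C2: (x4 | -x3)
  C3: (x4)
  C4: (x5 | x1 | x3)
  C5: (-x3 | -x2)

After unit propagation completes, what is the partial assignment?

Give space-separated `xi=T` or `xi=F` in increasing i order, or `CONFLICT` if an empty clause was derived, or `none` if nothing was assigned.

Answer: x1=F x4=T

Derivation:
unit clause [-1] forces x1=F; simplify:
  drop 1 from [5, 1, 3] -> [5, 3]
  satisfied 1 clause(s); 4 remain; assigned so far: [1]
unit clause [4] forces x4=T; simplify:
  satisfied 2 clause(s); 2 remain; assigned so far: [1, 4]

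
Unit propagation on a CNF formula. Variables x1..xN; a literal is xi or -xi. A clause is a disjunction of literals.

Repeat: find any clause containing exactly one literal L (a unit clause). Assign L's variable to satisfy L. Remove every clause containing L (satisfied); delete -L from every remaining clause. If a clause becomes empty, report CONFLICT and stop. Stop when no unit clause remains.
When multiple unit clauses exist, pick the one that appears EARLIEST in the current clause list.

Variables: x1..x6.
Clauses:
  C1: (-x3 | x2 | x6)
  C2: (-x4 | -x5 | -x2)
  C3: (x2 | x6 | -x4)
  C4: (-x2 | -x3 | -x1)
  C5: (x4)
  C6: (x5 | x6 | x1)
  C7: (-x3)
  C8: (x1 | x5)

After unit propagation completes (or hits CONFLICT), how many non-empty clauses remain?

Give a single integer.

Answer: 4

Derivation:
unit clause [4] forces x4=T; simplify:
  drop -4 from [-4, -5, -2] -> [-5, -2]
  drop -4 from [2, 6, -4] -> [2, 6]
  satisfied 1 clause(s); 7 remain; assigned so far: [4]
unit clause [-3] forces x3=F; simplify:
  satisfied 3 clause(s); 4 remain; assigned so far: [3, 4]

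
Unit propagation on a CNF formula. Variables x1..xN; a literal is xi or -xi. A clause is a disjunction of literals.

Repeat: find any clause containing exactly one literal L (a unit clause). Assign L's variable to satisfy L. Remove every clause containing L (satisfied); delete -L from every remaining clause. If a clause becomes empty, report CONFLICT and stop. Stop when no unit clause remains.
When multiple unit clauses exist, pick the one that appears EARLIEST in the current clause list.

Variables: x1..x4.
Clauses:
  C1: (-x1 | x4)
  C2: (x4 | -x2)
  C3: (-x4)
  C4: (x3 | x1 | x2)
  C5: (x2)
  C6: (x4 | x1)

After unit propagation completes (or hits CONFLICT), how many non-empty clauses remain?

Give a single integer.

Answer: 3

Derivation:
unit clause [-4] forces x4=F; simplify:
  drop 4 from [-1, 4] -> [-1]
  drop 4 from [4, -2] -> [-2]
  drop 4 from [4, 1] -> [1]
  satisfied 1 clause(s); 5 remain; assigned so far: [4]
unit clause [-1] forces x1=F; simplify:
  drop 1 from [3, 1, 2] -> [3, 2]
  drop 1 from [1] -> [] (empty!)
  satisfied 1 clause(s); 4 remain; assigned so far: [1, 4]
CONFLICT (empty clause)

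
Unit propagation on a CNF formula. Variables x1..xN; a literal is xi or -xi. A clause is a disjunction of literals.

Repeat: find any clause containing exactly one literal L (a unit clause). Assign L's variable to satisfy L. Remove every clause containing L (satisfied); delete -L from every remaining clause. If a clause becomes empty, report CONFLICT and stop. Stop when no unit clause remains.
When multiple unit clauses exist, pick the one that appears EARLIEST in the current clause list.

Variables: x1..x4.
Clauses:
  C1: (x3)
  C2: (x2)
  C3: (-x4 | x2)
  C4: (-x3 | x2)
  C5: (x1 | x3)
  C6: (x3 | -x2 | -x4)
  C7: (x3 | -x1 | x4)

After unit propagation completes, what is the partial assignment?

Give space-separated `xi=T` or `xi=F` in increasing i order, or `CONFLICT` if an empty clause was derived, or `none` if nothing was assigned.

Answer: x2=T x3=T

Derivation:
unit clause [3] forces x3=T; simplify:
  drop -3 from [-3, 2] -> [2]
  satisfied 4 clause(s); 3 remain; assigned so far: [3]
unit clause [2] forces x2=T; simplify:
  satisfied 3 clause(s); 0 remain; assigned so far: [2, 3]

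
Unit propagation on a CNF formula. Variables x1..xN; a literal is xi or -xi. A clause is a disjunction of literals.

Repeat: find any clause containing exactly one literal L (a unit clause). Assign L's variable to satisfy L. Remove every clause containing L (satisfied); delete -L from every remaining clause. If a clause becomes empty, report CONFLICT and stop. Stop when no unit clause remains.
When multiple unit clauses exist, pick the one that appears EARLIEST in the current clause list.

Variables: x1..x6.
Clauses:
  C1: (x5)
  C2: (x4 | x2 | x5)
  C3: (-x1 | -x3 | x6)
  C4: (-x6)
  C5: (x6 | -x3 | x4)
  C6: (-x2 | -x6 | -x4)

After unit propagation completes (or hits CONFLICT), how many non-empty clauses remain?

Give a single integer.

Answer: 2

Derivation:
unit clause [5] forces x5=T; simplify:
  satisfied 2 clause(s); 4 remain; assigned so far: [5]
unit clause [-6] forces x6=F; simplify:
  drop 6 from [-1, -3, 6] -> [-1, -3]
  drop 6 from [6, -3, 4] -> [-3, 4]
  satisfied 2 clause(s); 2 remain; assigned so far: [5, 6]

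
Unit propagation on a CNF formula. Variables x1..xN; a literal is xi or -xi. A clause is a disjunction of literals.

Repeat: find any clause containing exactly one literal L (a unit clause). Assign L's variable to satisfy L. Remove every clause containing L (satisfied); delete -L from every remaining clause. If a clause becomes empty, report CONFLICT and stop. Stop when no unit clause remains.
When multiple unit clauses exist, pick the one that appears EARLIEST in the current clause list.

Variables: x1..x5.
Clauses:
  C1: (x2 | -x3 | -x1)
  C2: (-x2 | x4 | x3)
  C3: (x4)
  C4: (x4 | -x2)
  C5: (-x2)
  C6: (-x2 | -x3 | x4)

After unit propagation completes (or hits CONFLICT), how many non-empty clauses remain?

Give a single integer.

unit clause [4] forces x4=T; simplify:
  satisfied 4 clause(s); 2 remain; assigned so far: [4]
unit clause [-2] forces x2=F; simplify:
  drop 2 from [2, -3, -1] -> [-3, -1]
  satisfied 1 clause(s); 1 remain; assigned so far: [2, 4]

Answer: 1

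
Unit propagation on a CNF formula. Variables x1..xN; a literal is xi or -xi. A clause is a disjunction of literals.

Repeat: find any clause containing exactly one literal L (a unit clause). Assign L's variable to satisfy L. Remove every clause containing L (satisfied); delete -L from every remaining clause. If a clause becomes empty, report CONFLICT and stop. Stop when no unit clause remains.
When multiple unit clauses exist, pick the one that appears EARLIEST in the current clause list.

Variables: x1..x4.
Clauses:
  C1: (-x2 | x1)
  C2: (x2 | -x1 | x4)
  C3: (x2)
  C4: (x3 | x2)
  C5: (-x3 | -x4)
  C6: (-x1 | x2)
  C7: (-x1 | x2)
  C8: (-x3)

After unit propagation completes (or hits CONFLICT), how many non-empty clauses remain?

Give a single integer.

Answer: 0

Derivation:
unit clause [2] forces x2=T; simplify:
  drop -2 from [-2, 1] -> [1]
  satisfied 5 clause(s); 3 remain; assigned so far: [2]
unit clause [1] forces x1=T; simplify:
  satisfied 1 clause(s); 2 remain; assigned so far: [1, 2]
unit clause [-3] forces x3=F; simplify:
  satisfied 2 clause(s); 0 remain; assigned so far: [1, 2, 3]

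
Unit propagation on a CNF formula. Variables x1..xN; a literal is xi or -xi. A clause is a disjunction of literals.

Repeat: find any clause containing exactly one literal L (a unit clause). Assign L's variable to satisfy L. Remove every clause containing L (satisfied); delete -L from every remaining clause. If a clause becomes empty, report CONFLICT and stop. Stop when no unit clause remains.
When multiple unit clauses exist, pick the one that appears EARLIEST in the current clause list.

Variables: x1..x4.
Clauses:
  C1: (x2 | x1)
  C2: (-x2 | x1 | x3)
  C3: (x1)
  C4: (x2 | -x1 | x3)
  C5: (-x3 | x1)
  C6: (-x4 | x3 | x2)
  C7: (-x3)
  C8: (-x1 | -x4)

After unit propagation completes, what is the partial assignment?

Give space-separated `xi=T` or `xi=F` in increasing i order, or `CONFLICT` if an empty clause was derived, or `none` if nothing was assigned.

Answer: x1=T x2=T x3=F x4=F

Derivation:
unit clause [1] forces x1=T; simplify:
  drop -1 from [2, -1, 3] -> [2, 3]
  drop -1 from [-1, -4] -> [-4]
  satisfied 4 clause(s); 4 remain; assigned so far: [1]
unit clause [-3] forces x3=F; simplify:
  drop 3 from [2, 3] -> [2]
  drop 3 from [-4, 3, 2] -> [-4, 2]
  satisfied 1 clause(s); 3 remain; assigned so far: [1, 3]
unit clause [2] forces x2=T; simplify:
  satisfied 2 clause(s); 1 remain; assigned so far: [1, 2, 3]
unit clause [-4] forces x4=F; simplify:
  satisfied 1 clause(s); 0 remain; assigned so far: [1, 2, 3, 4]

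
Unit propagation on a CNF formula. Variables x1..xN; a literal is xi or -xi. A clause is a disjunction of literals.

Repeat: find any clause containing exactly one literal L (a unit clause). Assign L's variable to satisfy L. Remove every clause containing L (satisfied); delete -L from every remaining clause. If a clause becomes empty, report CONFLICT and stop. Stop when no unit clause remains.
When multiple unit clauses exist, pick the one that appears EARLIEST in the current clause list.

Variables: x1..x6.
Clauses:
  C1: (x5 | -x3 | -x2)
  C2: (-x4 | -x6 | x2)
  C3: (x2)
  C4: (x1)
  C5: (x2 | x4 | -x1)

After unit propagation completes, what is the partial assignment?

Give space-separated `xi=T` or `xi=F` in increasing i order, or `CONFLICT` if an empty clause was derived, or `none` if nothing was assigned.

Answer: x1=T x2=T

Derivation:
unit clause [2] forces x2=T; simplify:
  drop -2 from [5, -3, -2] -> [5, -3]
  satisfied 3 clause(s); 2 remain; assigned so far: [2]
unit clause [1] forces x1=T; simplify:
  satisfied 1 clause(s); 1 remain; assigned so far: [1, 2]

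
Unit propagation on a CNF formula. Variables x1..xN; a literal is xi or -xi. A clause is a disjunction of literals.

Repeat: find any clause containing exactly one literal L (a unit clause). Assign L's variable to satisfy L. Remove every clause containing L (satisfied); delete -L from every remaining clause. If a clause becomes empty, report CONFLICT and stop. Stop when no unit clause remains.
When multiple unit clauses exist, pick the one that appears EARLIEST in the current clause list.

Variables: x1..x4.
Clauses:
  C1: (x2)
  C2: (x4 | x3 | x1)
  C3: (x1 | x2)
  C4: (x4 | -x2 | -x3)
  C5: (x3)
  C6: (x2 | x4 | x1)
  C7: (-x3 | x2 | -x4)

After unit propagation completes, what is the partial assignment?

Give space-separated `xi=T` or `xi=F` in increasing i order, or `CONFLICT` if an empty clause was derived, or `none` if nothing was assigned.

unit clause [2] forces x2=T; simplify:
  drop -2 from [4, -2, -3] -> [4, -3]
  satisfied 4 clause(s); 3 remain; assigned so far: [2]
unit clause [3] forces x3=T; simplify:
  drop -3 from [4, -3] -> [4]
  satisfied 2 clause(s); 1 remain; assigned so far: [2, 3]
unit clause [4] forces x4=T; simplify:
  satisfied 1 clause(s); 0 remain; assigned so far: [2, 3, 4]

Answer: x2=T x3=T x4=T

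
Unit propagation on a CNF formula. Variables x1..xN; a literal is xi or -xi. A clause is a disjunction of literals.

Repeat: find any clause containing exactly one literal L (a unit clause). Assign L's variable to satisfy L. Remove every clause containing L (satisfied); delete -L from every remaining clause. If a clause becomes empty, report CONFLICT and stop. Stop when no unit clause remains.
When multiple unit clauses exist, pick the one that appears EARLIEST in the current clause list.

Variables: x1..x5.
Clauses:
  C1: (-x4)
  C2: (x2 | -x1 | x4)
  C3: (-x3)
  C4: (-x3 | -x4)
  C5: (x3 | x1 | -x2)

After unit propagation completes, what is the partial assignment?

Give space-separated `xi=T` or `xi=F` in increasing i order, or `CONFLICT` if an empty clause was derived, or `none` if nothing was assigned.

Answer: x3=F x4=F

Derivation:
unit clause [-4] forces x4=F; simplify:
  drop 4 from [2, -1, 4] -> [2, -1]
  satisfied 2 clause(s); 3 remain; assigned so far: [4]
unit clause [-3] forces x3=F; simplify:
  drop 3 from [3, 1, -2] -> [1, -2]
  satisfied 1 clause(s); 2 remain; assigned so far: [3, 4]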